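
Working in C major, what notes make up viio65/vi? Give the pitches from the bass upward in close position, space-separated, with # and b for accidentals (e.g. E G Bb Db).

B D F G#

viio65/vi is a secondary leading-tone chord. The target vi is A in C major; the applied chord is rooted a semitone below, on G#.
Building a fully diminished seventh chord on G# gives G#-B-D-F.
The figured bass 65 indicates first inversion, placing the third (B) in the bass: B-D-F-G#.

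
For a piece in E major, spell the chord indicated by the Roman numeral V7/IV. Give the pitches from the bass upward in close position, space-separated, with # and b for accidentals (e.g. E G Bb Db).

E G# B D

V7/IV is a secondary dominant — the dominant seventh of IV. IV in E major is A, so the applied chord's root is E, a perfect fifth above.
Building a dominant seventh chord on E gives E-G#-B-D.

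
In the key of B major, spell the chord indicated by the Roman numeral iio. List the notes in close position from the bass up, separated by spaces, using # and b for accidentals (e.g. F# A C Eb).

C# E G

iio is the diminished supertonic triad, borrowed from the parallel minor. In B major that root is C#.
So the chord is C#-E-G, a diminished triad.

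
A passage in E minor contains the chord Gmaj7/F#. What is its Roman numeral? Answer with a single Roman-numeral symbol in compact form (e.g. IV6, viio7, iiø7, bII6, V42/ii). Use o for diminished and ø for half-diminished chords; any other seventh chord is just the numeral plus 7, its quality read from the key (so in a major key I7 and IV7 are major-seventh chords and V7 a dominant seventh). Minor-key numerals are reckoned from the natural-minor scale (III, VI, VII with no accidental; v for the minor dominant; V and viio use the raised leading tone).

Stacked in thirds the chord is G-B-D-F#: a major seventh chord on G.
G is scale degree 3 in E minor, and a major seventh chord on that degree is written III7.
With F# in the bass the chord is in third inversion, so the figured bass is 42.

III42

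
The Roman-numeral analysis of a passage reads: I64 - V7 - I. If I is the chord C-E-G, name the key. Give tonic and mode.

The chord C is a major triad rooted on C; its label is I.
If C is scale degree 1 and the mode makes that degree carry a major triad, the tonic is C and the mode is major.

C major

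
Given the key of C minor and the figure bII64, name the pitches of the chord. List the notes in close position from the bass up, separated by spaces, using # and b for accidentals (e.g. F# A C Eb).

bII64 is the Neapolitan chord — a major triad on the lowered second degree. In C minor that root is Db.
So the chord is Db-F-Ab, a major triad.
With the 64 figure the chord is in second inversion; from the bass Ab upward in close position it reads Ab-Db-F.

Ab Db F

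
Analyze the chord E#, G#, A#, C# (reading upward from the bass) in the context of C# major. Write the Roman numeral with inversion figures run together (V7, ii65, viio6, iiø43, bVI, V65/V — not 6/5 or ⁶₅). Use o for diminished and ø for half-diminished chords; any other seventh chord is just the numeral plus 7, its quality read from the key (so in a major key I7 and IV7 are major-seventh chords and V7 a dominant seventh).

vi43

Stacked in thirds the chord is A#-C#-E#-G#: a minor seventh chord on A#.
In C# major, A# is the submediant; the diatonic minor seventh chord there is vi7.
With E# in the bass the chord is in second inversion, so the figured bass is 43.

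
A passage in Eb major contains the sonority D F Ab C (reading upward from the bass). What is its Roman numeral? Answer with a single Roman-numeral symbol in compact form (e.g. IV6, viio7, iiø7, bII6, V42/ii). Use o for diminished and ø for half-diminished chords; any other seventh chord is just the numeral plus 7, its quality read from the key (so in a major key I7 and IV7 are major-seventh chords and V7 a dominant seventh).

viiø7

The pitches D-F-Ab-C form a half-diminished seventh chord rooted on D.
D is scale degree 7 in Eb major, and a half-diminished seventh chord on that degree is written viiø7.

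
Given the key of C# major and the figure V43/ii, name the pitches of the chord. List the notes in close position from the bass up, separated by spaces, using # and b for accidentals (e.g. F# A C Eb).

E# G# A# C##

The slash means an applied dominant: we want the dominant of ii. In C# major, ii is D# minor, and its dominant is built on A#.
Building a dominant seventh chord on A# gives A#-C##-E#-G#.
The figured bass 43 indicates second inversion, placing the fifth (E#) in the bass: E#-G#-A#-C##.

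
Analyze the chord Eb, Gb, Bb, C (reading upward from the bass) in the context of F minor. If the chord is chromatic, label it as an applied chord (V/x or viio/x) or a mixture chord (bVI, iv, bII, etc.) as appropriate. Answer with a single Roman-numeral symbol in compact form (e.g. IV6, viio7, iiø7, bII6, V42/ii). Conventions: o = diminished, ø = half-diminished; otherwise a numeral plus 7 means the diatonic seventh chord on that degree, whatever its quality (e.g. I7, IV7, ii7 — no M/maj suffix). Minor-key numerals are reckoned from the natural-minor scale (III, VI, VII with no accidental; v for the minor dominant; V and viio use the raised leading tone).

viiø65/VI

The pitches C-Eb-Gb-Bb form a half-diminished seventh chord rooted on C.
C sits a half step below Db (VI in F minor); a diminished chord there is the applied leading-tone chord of VI.
With Eb in the bass the chord is in first inversion, so the figured bass is 65.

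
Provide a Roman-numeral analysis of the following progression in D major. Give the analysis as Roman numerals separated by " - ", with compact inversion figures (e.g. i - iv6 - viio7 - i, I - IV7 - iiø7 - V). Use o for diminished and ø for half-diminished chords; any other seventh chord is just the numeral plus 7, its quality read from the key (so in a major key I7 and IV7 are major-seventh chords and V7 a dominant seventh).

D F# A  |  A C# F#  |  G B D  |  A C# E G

I - iii6 - IV - V7

D-F#-A: root D is the tonic; major triad there is I.
A-C#-F# has root F#, degree 3 in D major, so iii6.
G-B-D: root G is the subdominant; major triad there is IV.
A-C#-E-G has root A, degree 5 in D major, so V7.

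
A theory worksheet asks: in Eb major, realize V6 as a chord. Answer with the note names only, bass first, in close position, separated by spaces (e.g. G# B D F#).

D F Bb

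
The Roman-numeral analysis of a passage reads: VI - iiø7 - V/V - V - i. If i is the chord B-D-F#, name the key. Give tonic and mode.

The chord Bm is a minor triad rooted on B; its label is i.
If B is scale degree 1 and the mode makes that degree carry a minor triad, the tonic is B and the mode is minor.

B minor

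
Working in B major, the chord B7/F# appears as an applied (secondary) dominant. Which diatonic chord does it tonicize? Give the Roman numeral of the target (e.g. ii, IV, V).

The chord is a dominant seventh chord on B.
A dominant resolves down a perfect fifth: B → E. In B major, E is scale degree 4, i.e. IV.

IV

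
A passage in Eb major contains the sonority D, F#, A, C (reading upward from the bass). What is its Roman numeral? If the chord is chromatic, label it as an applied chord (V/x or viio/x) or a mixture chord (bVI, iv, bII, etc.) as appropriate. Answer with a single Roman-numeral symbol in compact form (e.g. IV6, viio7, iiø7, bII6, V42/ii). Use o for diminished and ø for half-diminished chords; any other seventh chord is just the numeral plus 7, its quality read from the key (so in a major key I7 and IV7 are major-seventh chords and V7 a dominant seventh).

Stacked in thirds the chord is D-F#-A-C: a dominant seventh chord on D.
D is not a diatonic chord root with this quality in Eb major, but it lies a perfect fifth above G (iii), so the chord functions as an applied dominant of iii.

V7/iii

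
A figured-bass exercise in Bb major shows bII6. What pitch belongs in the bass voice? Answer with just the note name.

Eb

bII in Bb major has root Cb; the chord is Cb-Eb-Gb.
The figure 6 means first inversion — the third is in the bass.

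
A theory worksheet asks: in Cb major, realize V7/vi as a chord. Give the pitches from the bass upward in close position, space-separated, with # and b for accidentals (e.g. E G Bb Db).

Eb G Bb Db

V7/vi is a secondary dominant — the dominant seventh of vi. vi in Cb major is Ab, so the applied chord's root is Eb, a perfect fifth above.
Building a dominant seventh chord on Eb gives Eb-G-Bb-Db.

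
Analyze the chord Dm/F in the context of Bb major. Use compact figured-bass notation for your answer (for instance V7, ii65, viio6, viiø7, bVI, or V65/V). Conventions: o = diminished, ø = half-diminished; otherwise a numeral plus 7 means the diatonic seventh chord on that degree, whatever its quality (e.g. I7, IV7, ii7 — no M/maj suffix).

Stacked in thirds the chord is D-F-A: a minor triad on D.
D is scale degree 3 in Bb major, and a minor triad on that degree is written iii.
With F in the bass the chord is in first inversion, so the figured bass is 6.

iii6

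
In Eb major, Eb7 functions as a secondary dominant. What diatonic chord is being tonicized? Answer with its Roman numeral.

The chord is a dominant seventh chord on Eb.
A dominant resolves down a perfect fifth: Eb → Ab. In Eb major, Ab is scale degree 4, i.e. IV.

IV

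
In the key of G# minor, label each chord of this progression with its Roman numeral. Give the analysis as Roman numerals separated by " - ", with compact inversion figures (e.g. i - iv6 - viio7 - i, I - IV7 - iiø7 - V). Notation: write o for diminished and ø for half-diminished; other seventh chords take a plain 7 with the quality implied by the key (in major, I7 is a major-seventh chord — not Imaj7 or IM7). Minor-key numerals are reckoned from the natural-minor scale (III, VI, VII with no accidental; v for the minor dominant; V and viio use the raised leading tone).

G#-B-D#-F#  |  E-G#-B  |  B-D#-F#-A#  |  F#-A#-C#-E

i7 - VI - III7 - VII7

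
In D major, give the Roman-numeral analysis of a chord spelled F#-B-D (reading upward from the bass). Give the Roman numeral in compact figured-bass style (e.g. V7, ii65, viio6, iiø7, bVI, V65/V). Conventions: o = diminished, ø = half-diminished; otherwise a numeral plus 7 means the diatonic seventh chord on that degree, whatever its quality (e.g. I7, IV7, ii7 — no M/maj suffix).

vi64

The pitches B-D-F# form a minor triad rooted on B.
B is scale degree 6 in D major, and a minor triad on that degree is written vi.
With F# in the bass the chord is in second inversion, so the figured bass is 64.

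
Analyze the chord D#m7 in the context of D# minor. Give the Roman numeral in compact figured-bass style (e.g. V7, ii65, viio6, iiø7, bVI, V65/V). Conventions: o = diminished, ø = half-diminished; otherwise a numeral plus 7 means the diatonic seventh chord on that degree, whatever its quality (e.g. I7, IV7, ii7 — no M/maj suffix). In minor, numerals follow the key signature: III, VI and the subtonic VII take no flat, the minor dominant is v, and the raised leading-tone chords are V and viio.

i7

Stacked in thirds the chord is D#-F#-A#-C#: a minor seventh chord on D#.
In D# minor, D# is the tonic; the diatonic minor seventh chord there is i7.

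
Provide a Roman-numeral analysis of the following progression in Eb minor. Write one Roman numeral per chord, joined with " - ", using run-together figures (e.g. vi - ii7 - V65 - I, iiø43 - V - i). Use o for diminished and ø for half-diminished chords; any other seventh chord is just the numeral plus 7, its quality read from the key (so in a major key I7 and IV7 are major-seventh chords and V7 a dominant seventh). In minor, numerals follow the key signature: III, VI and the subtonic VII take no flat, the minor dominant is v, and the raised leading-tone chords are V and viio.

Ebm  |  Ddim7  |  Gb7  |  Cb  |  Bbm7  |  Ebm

i - viio7 - V7/VI - VI - v7 - i

Ebm: minor triad on Eb = scale degree 1 → i.
Ddim7: fully diminished seventh chord on D = scale degree 7 → viio7.
Gb7 is the secondary dominant of VI (dominant seventh chord on Gb): V7/VI.
Cb: root Cb is the submediant; major triad there is VI.
Bbm7 has root Bb, degree 5 in Eb minor, so v7.
Ebm: root Eb is the tonic; minor triad there is i.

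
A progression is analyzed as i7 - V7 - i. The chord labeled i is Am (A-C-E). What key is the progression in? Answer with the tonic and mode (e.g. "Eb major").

A minor

The chord Am is a minor triad rooted on A; its label is i.
If A is scale degree 1 and the mode makes that degree carry a minor triad, the tonic is A and the mode is minor.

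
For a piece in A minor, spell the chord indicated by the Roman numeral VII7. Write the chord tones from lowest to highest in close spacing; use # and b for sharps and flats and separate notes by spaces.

G B D F

The numeral's case and figure indicate a dominant seventh chord. In A minor its root, the seventh degree, is G.
Stacking thirds from G gives G-B-D-F.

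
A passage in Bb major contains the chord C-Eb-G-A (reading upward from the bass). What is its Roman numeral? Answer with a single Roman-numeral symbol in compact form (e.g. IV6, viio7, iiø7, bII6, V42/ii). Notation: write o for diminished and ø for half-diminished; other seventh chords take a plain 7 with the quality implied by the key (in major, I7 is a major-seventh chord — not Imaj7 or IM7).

Stacked in thirds the chord is A-C-Eb-G: a half-diminished seventh chord on A.
In Bb major, A is the leading tone; the diatonic half-diminished seventh chord there is viiø7.
With C in the bass the chord is in first inversion, so the figured bass is 65.

viiø65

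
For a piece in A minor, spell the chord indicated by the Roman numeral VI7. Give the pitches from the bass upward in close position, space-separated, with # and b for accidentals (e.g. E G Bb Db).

F A C E

The numeral's case and figure indicate a major seventh chord. In A minor its root, the sixth degree, is F.
Stacking thirds from F gives F-A-C-E.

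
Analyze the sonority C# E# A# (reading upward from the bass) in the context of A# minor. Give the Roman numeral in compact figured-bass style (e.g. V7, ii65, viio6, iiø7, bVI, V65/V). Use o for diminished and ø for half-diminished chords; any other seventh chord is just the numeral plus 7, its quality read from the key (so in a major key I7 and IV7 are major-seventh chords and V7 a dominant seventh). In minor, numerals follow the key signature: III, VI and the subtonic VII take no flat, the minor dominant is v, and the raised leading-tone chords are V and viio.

The pitches A#-C#-E# form a minor triad rooted on A#.
In A# minor, A# is the tonic; the diatonic minor triad there is i.
With C# in the bass the chord is in first inversion, so the figured bass is 6.

i6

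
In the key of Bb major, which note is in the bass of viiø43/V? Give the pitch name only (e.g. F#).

Bb

The applied chord viiø43/V is rooted on E: E-G-Bb-D.
The figure 43 means second inversion — the fifth is in the bass.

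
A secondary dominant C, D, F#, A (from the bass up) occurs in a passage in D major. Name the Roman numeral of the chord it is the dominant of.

The chord is a dominant seventh chord on D.
A dominant resolves down a perfect fifth: D → G. In D major, G is scale degree 4, i.e. IV.

IV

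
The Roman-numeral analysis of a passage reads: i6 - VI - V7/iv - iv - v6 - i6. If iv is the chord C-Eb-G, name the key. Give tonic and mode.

The chord Cm is a minor triad rooted on C; its label is iv.
If C is scale degree 4 and the mode makes that degree carry a minor triad, the tonic is G and the mode is minor.

G minor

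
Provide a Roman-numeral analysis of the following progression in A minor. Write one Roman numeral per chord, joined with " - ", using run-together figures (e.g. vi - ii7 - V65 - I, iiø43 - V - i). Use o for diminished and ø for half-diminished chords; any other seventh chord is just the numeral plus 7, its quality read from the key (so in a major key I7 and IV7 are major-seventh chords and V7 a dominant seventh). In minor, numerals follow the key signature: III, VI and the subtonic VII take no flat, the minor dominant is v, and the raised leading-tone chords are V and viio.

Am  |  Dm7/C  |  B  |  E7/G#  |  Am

i - iv42 - V/V - V65 - i

Am has root A, degree 1 in A minor, so i.
Dm7/C has root D, degree 4 in A minor, so iv42.
B: chromatic; B is V of V, so V/V.
E7/G# has root E, degree 5 in A minor, so V65.
Am has root A, degree 1 in A minor, so i.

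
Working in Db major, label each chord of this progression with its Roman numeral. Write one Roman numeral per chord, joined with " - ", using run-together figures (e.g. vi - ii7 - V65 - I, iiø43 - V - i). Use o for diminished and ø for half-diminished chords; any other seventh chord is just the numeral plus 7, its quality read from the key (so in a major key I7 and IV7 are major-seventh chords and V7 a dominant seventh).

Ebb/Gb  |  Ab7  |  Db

Ebb/Gb: Ebb with this quality isn't in the key; a major triad on b2 is the Neapolitan sixth, bII6 (third, Gb, in the bass — hence the 6).
Ab7 has root Ab, degree 5 in Db major, so V7.
Db: major triad on Db = scale degree 1 → I.

bII6 - V7 - I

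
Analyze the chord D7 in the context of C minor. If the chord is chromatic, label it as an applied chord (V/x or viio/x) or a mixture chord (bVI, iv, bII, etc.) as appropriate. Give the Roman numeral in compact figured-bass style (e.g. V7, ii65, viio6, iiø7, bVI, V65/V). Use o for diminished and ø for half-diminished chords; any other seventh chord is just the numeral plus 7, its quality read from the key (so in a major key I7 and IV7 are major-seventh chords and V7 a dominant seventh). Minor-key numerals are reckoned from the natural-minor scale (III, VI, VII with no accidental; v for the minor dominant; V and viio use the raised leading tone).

V7/V

Stacked in thirds the chord is D-F#-A-C: a dominant seventh chord on D.
D is not a diatonic chord root with this quality in C minor, but it lies a perfect fifth above G (V), so the chord functions as an applied dominant of V.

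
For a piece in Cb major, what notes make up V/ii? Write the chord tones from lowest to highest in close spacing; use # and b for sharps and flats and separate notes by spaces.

V/ii is a secondary dominant — the dominant triad of ii. ii in Cb major is Db, so the applied chord's root is Ab, a perfect fifth above.
Building a major triad on Ab gives Ab-C-Eb.

Ab C Eb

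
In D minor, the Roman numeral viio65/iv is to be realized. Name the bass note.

A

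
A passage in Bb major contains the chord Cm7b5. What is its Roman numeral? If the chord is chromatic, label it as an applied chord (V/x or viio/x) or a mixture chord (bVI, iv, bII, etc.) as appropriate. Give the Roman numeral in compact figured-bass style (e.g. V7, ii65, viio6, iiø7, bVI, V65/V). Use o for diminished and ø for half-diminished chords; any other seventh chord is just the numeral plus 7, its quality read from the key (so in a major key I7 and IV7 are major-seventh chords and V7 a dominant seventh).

iiø7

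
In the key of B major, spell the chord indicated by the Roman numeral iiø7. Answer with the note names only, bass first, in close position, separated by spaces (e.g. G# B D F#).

Scale degree 2 in B major is C#; here the chord built on it is altered to a half-diminished seventh chord. iiø7 is the half-diminished supertonic seventh, borrowed from the parallel minor.
So the chord is C#-E-G-B.

C# E G B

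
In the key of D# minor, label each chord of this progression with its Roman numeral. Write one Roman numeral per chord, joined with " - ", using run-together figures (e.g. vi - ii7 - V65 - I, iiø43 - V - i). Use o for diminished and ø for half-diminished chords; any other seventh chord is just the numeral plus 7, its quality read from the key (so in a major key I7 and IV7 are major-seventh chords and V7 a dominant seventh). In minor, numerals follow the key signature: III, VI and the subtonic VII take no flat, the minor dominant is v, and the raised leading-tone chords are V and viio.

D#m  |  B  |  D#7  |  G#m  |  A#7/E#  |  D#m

D#m has root D#, degree 1 in D# minor, so i.
B: major triad on B = scale degree 6 → VI.
D#7: chromatic; D# is V of iv, so V7/iv.
G#m has root G#, degree 4 in D# minor, so iv.
A#7/E#: root A# is the dominant; dominant seventh chord there is V43.
D#m: minor triad on D# = scale degree 1 → i.

i - VI - V7/iv - iv - V43 - i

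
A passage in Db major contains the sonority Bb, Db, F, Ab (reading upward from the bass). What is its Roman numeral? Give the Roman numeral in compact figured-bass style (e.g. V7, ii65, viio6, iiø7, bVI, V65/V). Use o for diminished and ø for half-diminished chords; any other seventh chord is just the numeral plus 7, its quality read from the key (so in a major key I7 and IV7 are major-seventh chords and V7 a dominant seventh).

vi7

The pitches Bb-Db-F-Ab form a minor seventh chord rooted on Bb.
Bb is scale degree 6 in Db major, and a minor seventh chord on that degree is written vi7.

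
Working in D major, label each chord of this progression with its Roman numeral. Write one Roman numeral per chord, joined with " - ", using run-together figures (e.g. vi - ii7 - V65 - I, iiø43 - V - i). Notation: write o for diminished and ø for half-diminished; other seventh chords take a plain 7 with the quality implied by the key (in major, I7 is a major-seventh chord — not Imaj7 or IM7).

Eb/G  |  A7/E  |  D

bII6 - V43 - I

Eb/G: major triad on Eb — chromatic; Eb is the lowered second degree, so this is the Neapolitan sixth, bII6 (third, G, in the bass — hence the 6).
A7/E: dominant seventh chord on A = scale degree 5 → V43.
D: root D is the tonic; major triad there is I.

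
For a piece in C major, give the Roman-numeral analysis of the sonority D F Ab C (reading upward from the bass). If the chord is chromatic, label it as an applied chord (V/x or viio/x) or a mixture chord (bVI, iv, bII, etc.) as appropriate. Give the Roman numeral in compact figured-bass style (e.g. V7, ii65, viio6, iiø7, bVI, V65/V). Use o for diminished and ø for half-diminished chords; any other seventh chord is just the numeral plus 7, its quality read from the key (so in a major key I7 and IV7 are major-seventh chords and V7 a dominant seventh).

The pitches D-F-Ab-C form a half-diminished seventh chord rooted on D.
D is the second degree of C major. This is the half-diminished supertonic seventh, borrowed from the parallel minor.

iiø7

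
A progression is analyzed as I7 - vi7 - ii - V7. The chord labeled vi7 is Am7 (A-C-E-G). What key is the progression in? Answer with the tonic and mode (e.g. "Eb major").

C major

The chord Am7 is a minor seventh chord rooted on A; its label is vi7.
Counting down 5 scale steps from A places the tonic on C; a minor seventh chord on degree 6 is diatonic only in major.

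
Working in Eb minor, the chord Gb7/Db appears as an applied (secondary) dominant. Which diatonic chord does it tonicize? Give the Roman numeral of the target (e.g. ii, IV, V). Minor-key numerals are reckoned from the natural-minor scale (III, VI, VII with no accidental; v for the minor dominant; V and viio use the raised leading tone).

The chord is a dominant seventh chord on Gb.
A dominant resolves down a perfect fifth: Gb → Cb. In Eb minor, Cb is scale degree 6, i.e. VI.

VI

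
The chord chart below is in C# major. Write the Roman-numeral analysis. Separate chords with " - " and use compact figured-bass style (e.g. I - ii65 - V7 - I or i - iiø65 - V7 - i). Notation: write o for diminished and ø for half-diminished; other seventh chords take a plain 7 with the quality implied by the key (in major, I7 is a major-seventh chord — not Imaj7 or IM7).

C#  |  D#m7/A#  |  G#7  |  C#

I - ii43 - V7 - I

C# has root C#, degree 1 in C# major, so I.
D#m7/A# has root D#, degree 2 in C# major, so ii43.
G#7: root G# is the dominant; dominant seventh chord there is V7.
C#: major triad on C# = scale degree 1 → I.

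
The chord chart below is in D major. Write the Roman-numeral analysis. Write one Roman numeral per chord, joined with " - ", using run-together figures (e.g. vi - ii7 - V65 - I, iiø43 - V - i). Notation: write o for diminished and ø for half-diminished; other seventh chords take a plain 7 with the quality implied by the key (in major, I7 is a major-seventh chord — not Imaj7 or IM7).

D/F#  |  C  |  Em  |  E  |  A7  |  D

D/F#: major triad on D = scale degree 1 → I6.
C: C with this quality isn't in the key; it's bVII, borrowed from the parallel minor.
Em: minor triad on E = scale degree 2 → ii.
E: chromatic; E is V of V, so V/V.
A7: root A is the dominant; dominant seventh chord there is V7.
D: major triad on D = scale degree 1 → I.

I6 - bVII - ii - V/V - V7 - I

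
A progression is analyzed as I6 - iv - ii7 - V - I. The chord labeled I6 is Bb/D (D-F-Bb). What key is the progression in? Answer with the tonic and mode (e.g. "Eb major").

The anchor chord is a major triad on Bb, labeled I6.
If Bb is scale degree 1 and the mode makes that degree carry a major triad, the tonic is Bb and the mode is major.

Bb major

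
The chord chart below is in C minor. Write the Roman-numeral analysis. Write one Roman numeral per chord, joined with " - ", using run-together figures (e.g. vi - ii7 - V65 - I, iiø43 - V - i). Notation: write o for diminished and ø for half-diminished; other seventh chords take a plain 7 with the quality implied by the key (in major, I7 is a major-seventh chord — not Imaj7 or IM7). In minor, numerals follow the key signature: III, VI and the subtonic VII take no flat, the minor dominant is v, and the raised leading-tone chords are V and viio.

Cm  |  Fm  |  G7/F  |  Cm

i - iv - V42 - i

Cm: root C is the tonic; minor triad there is i.
Fm: root F is the subdominant; minor triad there is iv.
G7/F: dominant seventh chord on G = scale degree 5 → V42.
Cm: minor triad on C = scale degree 1 → i.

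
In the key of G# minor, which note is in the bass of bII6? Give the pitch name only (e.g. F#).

C#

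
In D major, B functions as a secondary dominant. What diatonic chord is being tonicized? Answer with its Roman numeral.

ii

The chord is a major triad on B.
A dominant resolves down a perfect fifth: B → E. In D major, E is scale degree 2, i.e. ii.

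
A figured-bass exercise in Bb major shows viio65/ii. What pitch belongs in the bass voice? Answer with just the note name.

D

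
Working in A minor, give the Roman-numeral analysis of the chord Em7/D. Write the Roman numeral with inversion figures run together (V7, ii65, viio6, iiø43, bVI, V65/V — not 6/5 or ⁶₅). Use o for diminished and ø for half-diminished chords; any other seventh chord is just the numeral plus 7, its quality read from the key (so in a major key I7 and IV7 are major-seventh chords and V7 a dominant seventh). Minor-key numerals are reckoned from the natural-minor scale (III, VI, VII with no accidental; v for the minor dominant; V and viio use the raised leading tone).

v42

The pitches E-G-B-D form a minor seventh chord rooted on E.
E is scale degree 5 in A minor, and a minor seventh chord on that degree is written v7.
With D in the bass the chord is in third inversion, so the figured bass is 42.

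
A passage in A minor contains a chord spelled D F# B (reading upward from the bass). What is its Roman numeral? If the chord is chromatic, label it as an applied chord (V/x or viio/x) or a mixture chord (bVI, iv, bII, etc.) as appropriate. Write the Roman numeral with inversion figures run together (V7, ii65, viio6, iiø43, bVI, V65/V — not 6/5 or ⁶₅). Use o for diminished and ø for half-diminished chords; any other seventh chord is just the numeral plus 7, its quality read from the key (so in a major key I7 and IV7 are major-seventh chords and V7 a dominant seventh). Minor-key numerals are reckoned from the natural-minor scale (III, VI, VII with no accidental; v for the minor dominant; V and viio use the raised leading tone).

Stacked in thirds the chord is B-D-F#: a minor triad on B.
B is the second degree of A minor. This is the minor supertonic, borrowed from the parallel major (the Dorian ii).
With D in the bass the chord is in first inversion, so the figured bass is 6.

ii6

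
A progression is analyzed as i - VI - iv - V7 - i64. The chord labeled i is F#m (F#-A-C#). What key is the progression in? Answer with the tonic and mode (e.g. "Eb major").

F# minor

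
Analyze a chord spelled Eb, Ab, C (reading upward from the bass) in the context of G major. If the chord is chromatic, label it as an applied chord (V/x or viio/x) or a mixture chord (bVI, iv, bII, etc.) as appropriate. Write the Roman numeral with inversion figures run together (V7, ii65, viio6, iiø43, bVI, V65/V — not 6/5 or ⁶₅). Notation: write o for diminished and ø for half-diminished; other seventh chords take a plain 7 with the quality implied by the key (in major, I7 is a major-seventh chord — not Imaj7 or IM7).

bII64

The pitches Ab-C-Eb form a major triad rooted on Ab.
Ab is the lowered second degree of G major (diatonic 2 would be A). This is the Neapolitan chord — a major triad on the lowered second degree.
With Eb in the bass the chord is in second inversion, so the figured bass is 64.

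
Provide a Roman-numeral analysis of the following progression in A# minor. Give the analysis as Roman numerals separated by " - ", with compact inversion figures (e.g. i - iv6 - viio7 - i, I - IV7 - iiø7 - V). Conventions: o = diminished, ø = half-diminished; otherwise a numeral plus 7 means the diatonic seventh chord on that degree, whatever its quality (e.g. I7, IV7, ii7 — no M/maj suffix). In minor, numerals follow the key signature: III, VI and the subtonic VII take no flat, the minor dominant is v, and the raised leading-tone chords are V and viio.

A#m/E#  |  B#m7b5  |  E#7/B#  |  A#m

i64 - iiø7 - V43 - i

A#m/E# has root A#, degree 1 in A# minor, so i64.
B#m7b5: root B# is the supertonic; half-diminished seventh chord there is iiø7.
E#7/B#: dominant seventh chord on E# = scale degree 5 → V43.
A#m has root A#, degree 1 in A# minor, so i.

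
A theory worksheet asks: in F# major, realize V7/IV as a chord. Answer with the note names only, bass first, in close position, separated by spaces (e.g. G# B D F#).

V7/IV is a secondary dominant — the dominant seventh of IV. IV in F# major is B, so the applied chord's root is F#, a perfect fifth above.
Building a dominant seventh chord on F# gives F#-A#-C#-E.

F# A# C# E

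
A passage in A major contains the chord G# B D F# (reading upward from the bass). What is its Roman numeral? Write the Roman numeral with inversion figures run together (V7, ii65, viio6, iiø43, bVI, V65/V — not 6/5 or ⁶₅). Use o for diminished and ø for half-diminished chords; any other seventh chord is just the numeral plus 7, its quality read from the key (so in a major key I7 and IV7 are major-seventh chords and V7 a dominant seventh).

Stacked in thirds the chord is G#-B-D-F#: a half-diminished seventh chord on G#.
G# is scale degree 7 in A major, and a half-diminished seventh chord on that degree is written viiø7.

viiø7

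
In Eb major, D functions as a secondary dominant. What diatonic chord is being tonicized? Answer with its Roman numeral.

iii

The chord is a major triad on D.
A dominant resolves down a perfect fifth: D → G. In Eb major, G is scale degree 3, i.e. iii.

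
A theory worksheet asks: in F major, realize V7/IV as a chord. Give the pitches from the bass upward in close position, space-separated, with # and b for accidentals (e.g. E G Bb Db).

F A C Eb

The slash means an applied dominant: we want the dominant of IV. In F major, IV is Bb major, and its dominant is built on F.
Building a dominant seventh chord on F gives F-A-C-Eb.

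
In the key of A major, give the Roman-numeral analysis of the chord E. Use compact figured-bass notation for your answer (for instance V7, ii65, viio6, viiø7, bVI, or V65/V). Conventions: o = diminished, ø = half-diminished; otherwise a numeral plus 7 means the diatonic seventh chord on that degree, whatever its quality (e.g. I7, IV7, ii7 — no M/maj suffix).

V

Stacked in thirds the chord is E-G#-B: a major triad on E.
E is scale degree 5 in A major, and a major triad on that degree is written V.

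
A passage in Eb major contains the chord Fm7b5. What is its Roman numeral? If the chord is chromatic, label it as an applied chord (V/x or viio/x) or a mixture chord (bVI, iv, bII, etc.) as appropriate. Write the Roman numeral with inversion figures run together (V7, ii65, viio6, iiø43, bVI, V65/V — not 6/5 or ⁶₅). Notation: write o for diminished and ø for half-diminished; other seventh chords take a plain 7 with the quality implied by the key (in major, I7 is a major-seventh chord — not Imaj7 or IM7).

The pitches F-Ab-Cb-Eb form a half-diminished seventh chord rooted on F.
F is the second degree of Eb major. This is the half-diminished supertonic seventh, borrowed from the parallel minor.

iiø7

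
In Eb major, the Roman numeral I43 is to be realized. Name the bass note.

Bb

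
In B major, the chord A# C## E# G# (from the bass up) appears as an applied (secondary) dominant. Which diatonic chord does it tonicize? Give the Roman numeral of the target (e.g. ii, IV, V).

The chord is a dominant seventh chord on A#.
A dominant resolves down a perfect fifth: A# → D#. In B major, D# is scale degree 3, i.e. iii.

iii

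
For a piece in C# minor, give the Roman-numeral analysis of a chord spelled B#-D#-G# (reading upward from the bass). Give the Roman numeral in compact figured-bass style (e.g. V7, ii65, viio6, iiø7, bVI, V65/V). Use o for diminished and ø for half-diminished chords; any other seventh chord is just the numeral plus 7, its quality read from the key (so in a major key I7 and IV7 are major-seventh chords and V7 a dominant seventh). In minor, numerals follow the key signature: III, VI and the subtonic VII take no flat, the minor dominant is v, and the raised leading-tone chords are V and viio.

V6

Stacked in thirds the chord is G#-B#-D#: a major triad on G#.
G# is scale degree 5 in C# minor, and a major triad on that degree is written V.
With B# in the bass the chord is in first inversion, so the figured bass is 6.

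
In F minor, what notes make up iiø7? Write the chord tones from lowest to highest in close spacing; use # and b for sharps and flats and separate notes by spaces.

The numeral's case and figure indicate a half-diminished seventh chord. In F minor its root, scale degree 2, is G.
Stacking thirds from G gives G-Bb-Db-F.

G Bb Db F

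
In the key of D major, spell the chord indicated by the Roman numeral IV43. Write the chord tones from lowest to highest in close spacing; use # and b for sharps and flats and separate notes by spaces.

The numeral's case and figure indicate a major seventh chord. In D major its root, scale degree 4, is G.
Stacking thirds from G gives G-B-D-F#.
With the 43 figure the chord is in second inversion; from the bass D upward in close position it reads D-F#-G-B.

D F# G B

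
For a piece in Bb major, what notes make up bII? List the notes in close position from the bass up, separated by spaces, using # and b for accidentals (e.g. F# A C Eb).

bII is the Neapolitan chord — a major triad on the lowered second degree. In Bb major that root is Cb.
So the chord is Cb-Eb-Gb.

Cb Eb Gb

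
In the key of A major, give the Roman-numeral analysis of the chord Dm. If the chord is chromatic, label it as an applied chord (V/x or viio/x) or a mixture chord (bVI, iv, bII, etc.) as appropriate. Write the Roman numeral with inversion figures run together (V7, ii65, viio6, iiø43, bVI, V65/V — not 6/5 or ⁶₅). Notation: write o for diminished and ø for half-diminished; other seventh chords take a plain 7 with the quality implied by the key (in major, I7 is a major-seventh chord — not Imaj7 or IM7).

The pitches D-F-A form a minor triad rooted on D.
D is the fourth degree of A major. This is the minor subdominant, borrowed from the parallel minor.

iv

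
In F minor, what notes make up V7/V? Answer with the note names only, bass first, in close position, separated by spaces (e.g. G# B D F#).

G B D F

V7/V is a secondary dominant — the dominant seventh of V. V in F minor is C, so the applied chord's root is G, a perfect fifth above.
Building a dominant seventh chord on G gives G-B-D-F.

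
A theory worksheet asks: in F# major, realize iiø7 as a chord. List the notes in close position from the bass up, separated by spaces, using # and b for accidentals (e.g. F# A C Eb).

G# B D F#

Scale degree 2 in F# major is G#; here the chord built on it is altered to a half-diminished seventh chord. iiø7 is the half-diminished supertonic seventh, borrowed from the parallel minor.
So the chord is G#-B-D-F#, a half-diminished seventh chord.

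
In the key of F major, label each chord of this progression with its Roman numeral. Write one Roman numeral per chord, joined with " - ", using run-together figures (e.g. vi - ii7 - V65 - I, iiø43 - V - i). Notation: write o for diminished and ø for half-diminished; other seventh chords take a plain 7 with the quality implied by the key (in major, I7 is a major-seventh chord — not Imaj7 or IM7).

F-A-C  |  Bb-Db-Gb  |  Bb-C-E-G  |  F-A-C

F-A-C: root F is the tonic; major triad there is I.
Bb-Db-Gb is non-diatonic — a major triad on the lowered supertonic (Gb): the Neapolitan sixth, bII6 (third, Bb, in the bass — hence the 6).
Bb-C-E-G: root C is the dominant; dominant seventh chord there is V42.
F-A-C: root F is the tonic; major triad there is I.

I - bII6 - V42 - I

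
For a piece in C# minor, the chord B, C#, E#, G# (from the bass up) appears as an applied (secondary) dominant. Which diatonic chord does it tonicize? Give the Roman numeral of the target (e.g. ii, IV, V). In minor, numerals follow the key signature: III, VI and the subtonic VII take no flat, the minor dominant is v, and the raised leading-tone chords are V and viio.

iv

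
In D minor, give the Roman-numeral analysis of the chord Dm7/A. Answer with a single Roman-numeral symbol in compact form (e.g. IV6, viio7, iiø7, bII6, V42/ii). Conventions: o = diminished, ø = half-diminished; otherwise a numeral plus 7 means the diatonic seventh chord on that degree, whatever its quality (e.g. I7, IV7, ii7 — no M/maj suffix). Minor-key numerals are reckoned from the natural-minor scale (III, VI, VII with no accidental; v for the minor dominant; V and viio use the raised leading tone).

The pitches D-F-A-C form a minor seventh chord rooted on D.
In D minor, D is the tonic; the diatonic minor seventh chord there is i7.
With A in the bass the chord is in second inversion, so the figured bass is 43.

i43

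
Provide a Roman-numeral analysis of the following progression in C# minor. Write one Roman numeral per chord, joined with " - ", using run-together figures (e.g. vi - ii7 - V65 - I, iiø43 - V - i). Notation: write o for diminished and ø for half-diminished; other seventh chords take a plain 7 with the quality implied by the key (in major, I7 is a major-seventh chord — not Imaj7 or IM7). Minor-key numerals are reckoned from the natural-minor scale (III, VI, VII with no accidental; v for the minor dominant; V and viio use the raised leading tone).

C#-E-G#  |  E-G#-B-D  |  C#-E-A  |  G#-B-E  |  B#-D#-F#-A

i - V7/VI - VI6 - III6 - viio7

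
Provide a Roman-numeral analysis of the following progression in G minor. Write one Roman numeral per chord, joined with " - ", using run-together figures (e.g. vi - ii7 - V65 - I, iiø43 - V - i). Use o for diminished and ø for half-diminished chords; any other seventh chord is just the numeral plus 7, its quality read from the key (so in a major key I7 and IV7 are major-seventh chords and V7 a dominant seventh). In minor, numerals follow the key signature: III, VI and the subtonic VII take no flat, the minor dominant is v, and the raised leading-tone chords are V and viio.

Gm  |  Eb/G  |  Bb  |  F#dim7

Gm has root G, degree 1 in G minor, so i.
Eb/G has root Eb, degree 6 in G minor, so VI6.
Bb has root Bb, degree 3 in G minor, so III.
F#dim7 has root F#, degree 7 in G minor, so viio7.

i - VI6 - III - viio7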